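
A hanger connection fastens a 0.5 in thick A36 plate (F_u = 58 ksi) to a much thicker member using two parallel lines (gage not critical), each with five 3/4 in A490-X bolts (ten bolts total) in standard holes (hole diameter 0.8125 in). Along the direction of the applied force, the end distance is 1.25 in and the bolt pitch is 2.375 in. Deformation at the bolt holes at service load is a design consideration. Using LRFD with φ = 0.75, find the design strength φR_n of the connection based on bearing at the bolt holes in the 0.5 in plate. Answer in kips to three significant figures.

357 kips

Per bolt r_n = 1.2 l_c t F_u ≤ 2.4 d t F_u; upper limit = 2.4 × 0.75 × 0.5 × 58 = 52.2 kips.
Edge bolt: l_c = 1.25 − 0.8125/2 = 0.8438 in → 1.2 × 0.8438 × 0.5 × 58 = 29.36 → r_n = 29.36 kips.
Interior bolts: l_c = 2.375 − 0.8125 = 1.562 in → 1.2 × 1.562 × 0.5 × 58 = 54.38 → r_n = 52.2 kips.
R_n = 2 × 29.36 + 8 × 52.2 = 476.3 kips.
Design strength φR_n = 0.75 × 476.3 = 357 kips.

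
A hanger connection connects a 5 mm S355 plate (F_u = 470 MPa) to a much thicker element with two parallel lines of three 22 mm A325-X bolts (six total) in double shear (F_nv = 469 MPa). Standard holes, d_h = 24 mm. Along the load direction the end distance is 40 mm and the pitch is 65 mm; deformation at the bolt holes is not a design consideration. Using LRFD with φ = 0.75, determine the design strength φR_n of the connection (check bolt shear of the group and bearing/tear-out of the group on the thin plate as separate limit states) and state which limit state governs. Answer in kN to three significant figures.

Bolt shear: A_b = π·22²/4 = 380.1 mm²; R_n = 469 × 380.1 × 6 × 2 / 1000 = 2139 kN → 0.75 × 2139 = 1600 kN.
Bearing (1.5 l_c t F_u ≤ 3.0 d t F_u): upper limit = 3.0·22·5·470 / 1000 = 155.1 kN.
  Edge l_c = 40 − 24/2 = 28 → r_n = 98.7 kN; interior l_c = 65 − 24 = 41 → r_n = 144.5 kN.
  R_n,bearing = 2·98.7 + 4·144.5 = 775.5 kN → 0.75 × 775.5 = 582 kN.
Bearing governs: 582 kN.

582 kN (bearing governs)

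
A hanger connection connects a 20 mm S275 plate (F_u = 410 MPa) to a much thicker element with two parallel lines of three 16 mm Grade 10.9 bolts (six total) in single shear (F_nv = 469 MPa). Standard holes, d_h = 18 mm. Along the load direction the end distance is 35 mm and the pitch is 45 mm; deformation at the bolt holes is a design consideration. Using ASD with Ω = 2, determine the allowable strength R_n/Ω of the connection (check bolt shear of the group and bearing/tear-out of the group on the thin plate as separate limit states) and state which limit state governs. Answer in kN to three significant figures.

Bolt shear: A_b = π·16²/4 = 201.1 mm²; R_n = 469 × 201.1 × 6 × 1 / 1000 = 565.8 kN → 565.8 / 2 = 283 kN.
Bearing (1.2 l_c t F_u ≤ 2.4 d t F_u): upper limit = 2.4·16·20·410 / 1000 = 314.9 kN.
  Edge l_c = 35 − 18/2 = 26 → r_n = 255.8 kN; interior l_c = 45 − 18 = 27 → r_n = 265.7 kN.
  R_n,bearing = 2·255.8 + 4·265.7 = 1574 kN → 1574 / 2 = 787 kN.
Bolt shear governs: 283 kN.

283 kN (bolt shear governs)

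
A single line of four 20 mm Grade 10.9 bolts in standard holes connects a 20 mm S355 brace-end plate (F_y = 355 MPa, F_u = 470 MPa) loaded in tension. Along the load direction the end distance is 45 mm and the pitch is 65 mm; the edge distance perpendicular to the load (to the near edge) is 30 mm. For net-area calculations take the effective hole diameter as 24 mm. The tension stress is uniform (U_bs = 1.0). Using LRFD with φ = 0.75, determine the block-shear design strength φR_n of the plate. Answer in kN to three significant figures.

787 kN

Shear plane L_v = 45 + 3·65 = 240 mm; A_gv = 240 × 20 = 4800 mm².
A_nv = (240 − 3.5·24) × 20 = 3120 mm².
A_nt = (30 − 0.5·24) × 20 = 360 mm².
0.6 F_u A_nv = 879.8 kN; 0.6 F_y A_gv = 1022 kN → shear rupture governs the shear term.
R_n = 879.8 + 1.0 × 470 × 360 / 1000 = 1049 kN.
Design strength φR_n = 0.75 × 1049 = 787 kN.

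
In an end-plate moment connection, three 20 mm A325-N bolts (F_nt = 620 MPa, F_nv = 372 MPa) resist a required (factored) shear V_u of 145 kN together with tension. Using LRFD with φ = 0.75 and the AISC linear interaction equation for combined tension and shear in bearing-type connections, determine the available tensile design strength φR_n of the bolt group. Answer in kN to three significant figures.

328 kN

A_b = π·20²/4 = 314.2 mm²; f_rv = 145 × 1000 / (3 × 314.2) = 153.8 MPa.
F'_nt = 1.3 F_nt − (F_nt / φF_nv) f_rv = 1.3·620 − (620/(0.75·372))·153.8 = 464.1 MPa, capped at F_nt → F'_nt = 464.1 MPa.
R_n = F'_nt · A_b · n = 464.1 × 314.2 × 3 / 1000 = 437.4 kN.
Design strength φR_n = 0.75 × 437.4 = 328 kN.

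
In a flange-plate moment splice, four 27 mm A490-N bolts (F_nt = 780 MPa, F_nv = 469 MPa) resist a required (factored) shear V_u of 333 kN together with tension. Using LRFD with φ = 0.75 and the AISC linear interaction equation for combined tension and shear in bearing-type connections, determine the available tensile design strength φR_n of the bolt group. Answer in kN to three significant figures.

A_b = π·27²/4 = 572.6 mm²; f_rv = 333 × 1000 / (4 × 572.6) = 145.4 MPa.
F'_nt = 1.3 F_nt − (F_nt / φF_nv) f_rv = 1.3·780 − (780/(0.75·469))·145.4 = 691.6 MPa, capped at F_nt → F'_nt = 691.6 MPa.
R_n = F'_nt · A_b · n = 691.6 × 572.6 × 4 / 1000 = 1584 kN.
Design strength φR_n = 0.75 × 1584 = 1190 kN.

1190 kN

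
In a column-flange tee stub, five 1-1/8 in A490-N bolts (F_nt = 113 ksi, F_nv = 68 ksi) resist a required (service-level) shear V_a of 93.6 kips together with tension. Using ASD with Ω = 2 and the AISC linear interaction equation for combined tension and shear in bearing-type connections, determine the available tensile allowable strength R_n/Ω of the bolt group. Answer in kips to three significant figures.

210 kips

A_b = π·1.125²/4 = 0.994 in²; f_rv = 93.6 / (5 × 0.994) = 18.83 ksi.
F'_nt = 1.3 F_nt − (Ω F_nt / F_nv) f_rv = 1.3·113 − (2·113/68)·18.83 = 84.31 ksi, capped at F_nt → F'_nt = 84.31 ksi.
R_n = F'_nt · A_b · n = 84.31 × 0.994 × 5 = 419 kips.
Allowable strength R_n/Ω = 419 / 2 = 210 kips.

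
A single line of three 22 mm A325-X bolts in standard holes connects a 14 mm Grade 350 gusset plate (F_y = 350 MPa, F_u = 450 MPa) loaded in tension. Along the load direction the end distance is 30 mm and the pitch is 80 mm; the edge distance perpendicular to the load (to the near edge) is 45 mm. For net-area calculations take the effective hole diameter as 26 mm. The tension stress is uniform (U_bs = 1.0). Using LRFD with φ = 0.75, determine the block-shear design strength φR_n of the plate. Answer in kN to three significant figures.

Shear plane L_v = 30 + 2·80 = 190 mm; A_gv = 190 × 14 = 2660 mm².
A_nv = (190 − 2.5·26) × 14 = 1750 mm².
A_nt = (45 − 0.5·26) × 14 = 448 mm².
0.6 F_u A_nv = 472.5 kN; 0.6 F_y A_gv = 558.6 kN → shear rupture governs the shear term.
R_n = 472.5 + 1.0 × 450 × 448 / 1000 = 674.1 kN.
Design strength φR_n = 0.75 × 674.1 = 506 kN.

506 kN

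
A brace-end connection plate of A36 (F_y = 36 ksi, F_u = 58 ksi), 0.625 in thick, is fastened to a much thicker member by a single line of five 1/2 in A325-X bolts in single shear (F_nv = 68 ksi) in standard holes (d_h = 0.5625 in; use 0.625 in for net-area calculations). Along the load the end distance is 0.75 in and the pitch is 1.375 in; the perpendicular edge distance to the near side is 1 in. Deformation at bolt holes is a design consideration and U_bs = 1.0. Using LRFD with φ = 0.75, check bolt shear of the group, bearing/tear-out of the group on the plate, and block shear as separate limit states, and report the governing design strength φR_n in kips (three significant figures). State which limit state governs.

Bolt shear: A_b = π·0.5²/4 = 0.1963 in²; R_n = 68 × 0.1963 × 5 × 1 = 66.76 kips → 0.75 × 66.76 = 50.1 kips.
Bearing: edge l_c = 0.4688, r_n = 20.39 kips; interior l_c = 0.8125, r_n = 35.34 kips; R_n = 20.39 + 4·35.34 = 161.8 kips → 121 kips.
Block shear: A_gv = 3.906, A_nv = 2.148, A_nt = 0.4297 in²; R_n = min(0.6F_uA_nv, 0.6F_yA_gv) + U_bs·F_u·A_nt = 99.69 kips → 74.8 kips.
Bolt shear governs: 50.1 kips.

50.1 kips (bolt shear governs)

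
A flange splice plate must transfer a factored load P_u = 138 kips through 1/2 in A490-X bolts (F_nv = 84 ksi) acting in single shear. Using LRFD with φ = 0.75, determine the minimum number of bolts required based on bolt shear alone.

A_b = π·0.5²/4 = 0.1963 in².
Per-bolt design strength φR_n = 0.75 × 84 × 0.1963 × 1 = 12.37 kips.
n ≥ 138 / 12.37 = 11.16 → use 12 bolts.

12 bolts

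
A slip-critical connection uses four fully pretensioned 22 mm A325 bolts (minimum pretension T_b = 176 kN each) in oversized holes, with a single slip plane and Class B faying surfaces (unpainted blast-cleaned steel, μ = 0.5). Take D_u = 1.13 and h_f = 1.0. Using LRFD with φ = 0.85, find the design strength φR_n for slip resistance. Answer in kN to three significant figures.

R_n = μ · D_u · h_f · T_b · n_s · n_b = 0.5 × 1.13 × 1.0 × 176 × 1 × 4 = 397.8 kN.
Design strength φR_n = 0.85 × 397.8 = 338 kN.

338 kN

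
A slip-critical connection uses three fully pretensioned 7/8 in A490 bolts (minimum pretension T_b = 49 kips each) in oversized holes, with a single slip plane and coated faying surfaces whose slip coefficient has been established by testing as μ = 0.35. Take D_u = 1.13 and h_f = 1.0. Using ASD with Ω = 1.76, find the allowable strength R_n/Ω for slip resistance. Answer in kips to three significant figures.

R_n = μ · D_u · h_f · T_b · n_s · n_b = 0.35 × 1.13 × 1.0 × 49 × 1 × 3 = 58.14 kips.
Allowable strength R_n/Ω = 58.14 / 1.76 = 33 kips.

33 kips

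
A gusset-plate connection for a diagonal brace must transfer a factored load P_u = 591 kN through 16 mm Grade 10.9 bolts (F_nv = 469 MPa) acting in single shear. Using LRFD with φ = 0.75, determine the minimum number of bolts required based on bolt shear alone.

A_b = π·16²/4 = 201.1 mm².
Per-bolt design strength φR_n = 0.75 × 469 × 201.1 × 1 / 1000 = 70.72 kN.
n ≥ 591 / 70.72 = 8.356 → use 9 bolts.

9 bolts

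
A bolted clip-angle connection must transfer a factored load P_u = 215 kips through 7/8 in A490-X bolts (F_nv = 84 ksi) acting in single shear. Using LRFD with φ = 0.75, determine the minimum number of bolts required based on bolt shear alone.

6 bolts

A_b = π·0.875²/4 = 0.6013 in².
Per-bolt design strength φR_n = 0.75 × 84 × 0.6013 × 1 = 37.88 kips.
n ≥ 215 / 37.88 = 5.675 → use 6 bolts.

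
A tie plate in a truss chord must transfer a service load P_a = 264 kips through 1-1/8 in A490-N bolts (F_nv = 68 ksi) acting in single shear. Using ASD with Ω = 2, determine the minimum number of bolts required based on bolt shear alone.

8 bolts

A_b = π·1.125²/4 = 0.994 in².
Per-bolt allowable strength R_n/Ω = 68 × 0.994 × 1 / 2 = 33.8 kips.
n ≥ 264 / 33.8 = 7.811 → use 8 bolts.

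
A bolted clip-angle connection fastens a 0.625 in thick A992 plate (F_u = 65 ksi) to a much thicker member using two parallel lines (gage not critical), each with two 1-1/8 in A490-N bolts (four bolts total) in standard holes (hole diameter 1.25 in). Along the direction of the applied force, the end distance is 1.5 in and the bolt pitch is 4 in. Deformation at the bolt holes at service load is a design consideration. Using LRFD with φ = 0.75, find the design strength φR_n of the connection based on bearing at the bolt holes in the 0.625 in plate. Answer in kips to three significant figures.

229 kips

Per bolt r_n = 1.2 l_c t F_u ≤ 2.4 d t F_u; upper limit = 2.4 × 1.125 × 0.625 × 65 = 109.7 kips.
Edge bolt: l_c = 1.5 − 1.25/2 = 0.875 in → 1.2 × 0.875 × 0.625 × 65 = 42.66 → r_n = 42.66 kips.
Interior bolts: l_c = 4 − 1.25 = 2.75 in → 1.2 × 2.75 × 0.625 × 65 = 134.1 → r_n = 109.7 kips.
R_n = 2 × 42.66 + 2 × 109.7 = 304.7 kips.
Design strength φR_n = 0.75 × 304.7 = 229 kips.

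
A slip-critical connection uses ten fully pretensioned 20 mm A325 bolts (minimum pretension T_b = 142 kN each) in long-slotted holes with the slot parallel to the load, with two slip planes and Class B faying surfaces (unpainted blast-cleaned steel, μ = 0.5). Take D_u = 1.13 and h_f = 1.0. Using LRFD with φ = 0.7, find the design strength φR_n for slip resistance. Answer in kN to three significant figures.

1120 kN

R_n = μ · D_u · h_f · T_b · n_s · n_b = 0.5 × 1.13 × 1.0 × 142 × 2 × 10 = 1605 kN.
Design strength φR_n = 0.7 × 1605 = 1120 kN.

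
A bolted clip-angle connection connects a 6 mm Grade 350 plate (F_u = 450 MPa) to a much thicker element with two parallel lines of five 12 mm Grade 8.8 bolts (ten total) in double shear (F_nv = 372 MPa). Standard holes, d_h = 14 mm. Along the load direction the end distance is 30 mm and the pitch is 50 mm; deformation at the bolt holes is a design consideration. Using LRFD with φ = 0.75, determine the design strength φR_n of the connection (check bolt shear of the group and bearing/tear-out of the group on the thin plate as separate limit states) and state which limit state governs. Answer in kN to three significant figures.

Bolt shear: A_b = π·12²/4 = 113.1 mm²; R_n = 372 × 113.1 × 10 × 2 / 1000 = 841.4 kN → 0.75 × 841.4 = 631 kN.
Bearing (1.2 l_c t F_u ≤ 2.4 d t F_u): upper limit = 2.4·12·6·450 / 1000 = 77.76 kN.
  Edge l_c = 30 − 14/2 = 23 → r_n = 74.52 kN; interior l_c = 50 − 14 = 36 → r_n = 77.76 kN.
  R_n,bearing = 2·74.52 + 8·77.76 = 771.1 kN → 0.75 × 771.1 = 578 kN.
Bearing governs: 578 kN.

578 kN (bearing governs)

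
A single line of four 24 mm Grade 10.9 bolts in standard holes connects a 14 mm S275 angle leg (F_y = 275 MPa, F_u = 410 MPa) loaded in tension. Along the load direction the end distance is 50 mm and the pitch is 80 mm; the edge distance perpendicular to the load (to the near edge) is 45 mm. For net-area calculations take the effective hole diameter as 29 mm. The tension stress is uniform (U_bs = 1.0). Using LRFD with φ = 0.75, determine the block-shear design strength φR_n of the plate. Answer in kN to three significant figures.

Shear plane L_v = 50 + 3·80 = 290 mm; A_gv = 290 × 14 = 4060 mm².
A_nv = (290 − 3.5·29) × 14 = 2639 mm².
A_nt = (45 − 0.5·29) × 14 = 427 mm².
0.6 F_u A_nv = 649.2 kN; 0.6 F_y A_gv = 669.9 kN → shear rupture governs the shear term.
R_n = 649.2 + 1.0 × 410 × 427 / 1000 = 824.3 kN.
Design strength φR_n = 0.75 × 824.3 = 618 kN.

618 kN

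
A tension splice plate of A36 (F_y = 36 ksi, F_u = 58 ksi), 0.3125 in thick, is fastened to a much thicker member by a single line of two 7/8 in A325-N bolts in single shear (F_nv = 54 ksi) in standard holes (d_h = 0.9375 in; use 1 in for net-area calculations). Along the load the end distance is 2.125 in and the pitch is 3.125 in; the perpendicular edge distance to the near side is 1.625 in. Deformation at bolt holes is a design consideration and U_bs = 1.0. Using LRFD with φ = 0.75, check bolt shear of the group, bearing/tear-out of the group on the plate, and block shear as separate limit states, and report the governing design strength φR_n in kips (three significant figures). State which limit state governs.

Bolt shear: A_b = π·0.875²/4 = 0.6013 in²; R_n = 54 × 0.6013 × 2 × 1 = 64.94 kips → 0.75 × 64.94 = 48.7 kips.
Bearing: edge l_c = 1.656, r_n = 36.02 kips; interior l_c = 2.188, r_n = 38.06 kips; R_n = 36.02 + 1·38.06 = 74.09 kips → 55.6 kips.
Block shear: A_gv = 1.641, A_nv = 1.172, A_nt = 0.3516 in²; R_n = min(0.6F_uA_nv, 0.6F_yA_gv) + U_bs·F_u·A_nt = 55.83 kips → 41.9 kips.
Block shear governs: 41.9 kips.

41.9 kips (block shear governs)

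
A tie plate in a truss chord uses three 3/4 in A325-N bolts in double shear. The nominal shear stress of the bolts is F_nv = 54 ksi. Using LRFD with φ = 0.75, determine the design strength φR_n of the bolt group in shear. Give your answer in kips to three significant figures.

A_b = π × 0.75² / 4 = 0.4418 in².
R_n = F_nv · A_b · n · n_s = 54 × 0.4418 × 3 × 2 = 143.1 kips.
Design strength φR_n = 0.75 × 143.1 = 107 kips.

107 kips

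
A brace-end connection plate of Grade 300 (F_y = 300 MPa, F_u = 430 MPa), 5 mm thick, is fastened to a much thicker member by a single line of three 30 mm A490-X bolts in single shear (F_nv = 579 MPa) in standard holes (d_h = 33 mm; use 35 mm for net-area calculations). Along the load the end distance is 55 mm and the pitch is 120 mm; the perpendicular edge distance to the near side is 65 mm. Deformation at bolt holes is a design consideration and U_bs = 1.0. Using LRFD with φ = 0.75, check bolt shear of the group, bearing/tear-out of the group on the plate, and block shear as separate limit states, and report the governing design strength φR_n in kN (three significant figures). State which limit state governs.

Bolt shear: A_b = π·30²/4 = 706.9 mm²; R_n = 579 × 706.9 × 3 × 1 / 1000 = 1228 kN → 0.75 × 1228 = 921 kN.
Bearing: edge l_c = 38.5, r_n = 99.33 kN; interior l_c = 87, r_n = 154.8 kN; R_n = 99.33 + 2·154.8 = 408.9 kN → 307 kN.
Block shear: A_gv = 1475, A_nv = 1038, A_nt = 237.5 mm²; R_n = min(0.6F_uA_nv, 0.6F_yA_gv) + U_bs·F_u·A_nt = 367.6 kN → 276 kN.
Block shear governs: 276 kN.

276 kN (block shear governs)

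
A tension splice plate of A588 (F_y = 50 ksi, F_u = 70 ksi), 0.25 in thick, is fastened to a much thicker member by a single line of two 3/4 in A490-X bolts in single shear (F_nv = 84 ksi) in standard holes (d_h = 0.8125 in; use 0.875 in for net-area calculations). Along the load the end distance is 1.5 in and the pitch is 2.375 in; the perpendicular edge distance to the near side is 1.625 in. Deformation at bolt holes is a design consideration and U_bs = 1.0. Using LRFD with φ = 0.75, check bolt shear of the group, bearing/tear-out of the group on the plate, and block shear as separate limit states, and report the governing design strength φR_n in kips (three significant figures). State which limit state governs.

Bolt shear: A_b = π·0.75²/4 = 0.4418 in²; R_n = 84 × 0.4418 × 2 × 1 = 74.22 kips → 0.75 × 74.22 = 55.7 kips.
Bearing: edge l_c = 1.094, r_n = 22.97 kips; interior l_c = 1.562, r_n = 31.5 kips; R_n = 22.97 + 1·31.5 = 54.47 kips → 40.9 kips.
Block shear: A_gv = 0.9688, A_nv = 0.6406, A_nt = 0.2969 in²; R_n = min(0.6F_uA_nv, 0.6F_yA_gv) + U_bs·F_u·A_nt = 47.69 kips → 35.8 kips.
Block shear governs: 35.8 kips.

35.8 kips (block shear governs)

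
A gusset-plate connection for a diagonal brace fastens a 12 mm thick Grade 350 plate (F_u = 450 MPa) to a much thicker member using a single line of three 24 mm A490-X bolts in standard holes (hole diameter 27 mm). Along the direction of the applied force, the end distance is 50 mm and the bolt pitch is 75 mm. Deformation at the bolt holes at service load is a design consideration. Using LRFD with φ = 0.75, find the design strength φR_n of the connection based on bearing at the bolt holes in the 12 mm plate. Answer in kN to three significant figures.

644 kN

Per bolt r_n = 1.2 l_c t F_u ≤ 2.4 d t F_u; upper limit = 2.4 × 24 × 12 × 450 / 1000 = 311 kN.
Edge bolt: l_c = 50 − 27/2 = 36.5 mm → 1.2 × 36.5 × 12 × 450 / 1000 = 236.5 → r_n = 236.5 kN.
Interior bolts: l_c = 75 − 27 = 48 mm → 1.2 × 48 × 12 × 450 / 1000 = 311 → r_n = 311 kN.
R_n = 1 × 236.5 + 2 × 311 = 858.6 kN.
Design strength φR_n = 0.75 × 858.6 = 644 kN.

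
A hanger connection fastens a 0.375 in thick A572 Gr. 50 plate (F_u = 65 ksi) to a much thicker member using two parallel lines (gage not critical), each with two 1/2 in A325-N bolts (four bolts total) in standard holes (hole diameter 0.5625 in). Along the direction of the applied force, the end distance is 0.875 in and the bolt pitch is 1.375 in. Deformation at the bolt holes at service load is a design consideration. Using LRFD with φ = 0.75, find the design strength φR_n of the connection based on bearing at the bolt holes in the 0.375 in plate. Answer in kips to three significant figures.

61.7 kips

Per bolt r_n = 1.2 l_c t F_u ≤ 2.4 d t F_u; upper limit = 2.4 × 0.5 × 0.375 × 65 = 29.25 kips.
Edge bolt: l_c = 0.875 − 0.5625/2 = 0.5938 in → 1.2 × 0.5938 × 0.375 × 65 = 17.37 → r_n = 17.37 kips.
Interior bolts: l_c = 1.375 − 0.5625 = 0.8125 in → 1.2 × 0.8125 × 0.375 × 65 = 23.77 → r_n = 23.77 kips.
R_n = 2 × 17.37 + 2 × 23.77 = 82.27 kips.
Design strength φR_n = 0.75 × 82.27 = 61.7 kips.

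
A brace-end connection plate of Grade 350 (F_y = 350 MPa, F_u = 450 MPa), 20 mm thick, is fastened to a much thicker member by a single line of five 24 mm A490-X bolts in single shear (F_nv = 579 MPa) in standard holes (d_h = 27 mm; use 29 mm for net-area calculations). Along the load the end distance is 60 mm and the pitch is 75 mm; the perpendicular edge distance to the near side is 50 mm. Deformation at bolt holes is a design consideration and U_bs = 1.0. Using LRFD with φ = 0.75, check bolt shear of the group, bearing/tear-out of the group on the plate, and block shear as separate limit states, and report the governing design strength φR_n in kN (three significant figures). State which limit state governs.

982 kN (bolt shear governs)

Bolt shear: A_b = π·24²/4 = 452.4 mm²; R_n = 579 × 452.4 × 5 × 1 / 1000 = 1310 kN → 0.75 × 1310 = 982 kN.
Bearing: edge l_c = 46.5, r_n = 502.2 kN; interior l_c = 48, r_n = 518.4 kN; R_n = 502.2 + 4·518.4 = 2576 kN → 1930 kN.
Block shear: A_gv = 7200, A_nv = 4590, A_nt = 710 mm²; R_n = min(0.6F_uA_nv, 0.6F_yA_gv) + U_bs·F_u·A_nt = 1559 kN → 1170 kN.
Bolt shear governs: 982 kN.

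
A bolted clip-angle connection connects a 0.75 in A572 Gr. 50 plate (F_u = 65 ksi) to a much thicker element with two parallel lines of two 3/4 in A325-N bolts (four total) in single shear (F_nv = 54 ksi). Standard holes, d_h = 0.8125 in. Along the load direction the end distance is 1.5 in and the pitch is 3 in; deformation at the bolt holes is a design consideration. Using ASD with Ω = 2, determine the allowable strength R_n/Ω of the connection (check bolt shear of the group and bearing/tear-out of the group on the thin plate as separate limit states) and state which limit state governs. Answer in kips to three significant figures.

Bolt shear: A_b = π·0.75²/4 = 0.4418 in²; R_n = 54 × 0.4418 × 4 × 1 = 95.43 kips → 95.43 / 2 = 47.7 kips.
Bearing (1.2 l_c t F_u ≤ 2.4 d t F_u): upper limit = 2.4·0.75·0.75·65 = 87.75 kips.
  Edge l_c = 1.5 − 0.8125/2 = 1.094 → r_n = 63.98 kips; interior l_c = 3 − 0.8125 = 2.188 → r_n = 87.75 kips.
  R_n,bearing = 2·63.98 + 2·87.75 = 303.5 kips → 303.5 / 2 = 152 kips.
Bolt shear governs: 47.7 kips.

47.7 kips (bolt shear governs)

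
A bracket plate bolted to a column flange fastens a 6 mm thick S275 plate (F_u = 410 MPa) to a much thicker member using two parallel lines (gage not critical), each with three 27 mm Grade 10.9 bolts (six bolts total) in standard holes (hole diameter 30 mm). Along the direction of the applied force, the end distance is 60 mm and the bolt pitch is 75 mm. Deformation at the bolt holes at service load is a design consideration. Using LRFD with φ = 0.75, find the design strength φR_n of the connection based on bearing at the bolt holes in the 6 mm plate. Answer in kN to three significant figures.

598 kN

Per bolt r_n = 1.2 l_c t F_u ≤ 2.4 d t F_u; upper limit = 2.4 × 27 × 6 × 410 / 1000 = 159.4 kN.
Edge bolt: l_c = 60 − 30/2 = 45 mm → 1.2 × 45 × 6 × 410 / 1000 = 132.8 → r_n = 132.8 kN.
Interior bolts: l_c = 75 − 30 = 45 mm → 1.2 × 45 × 6 × 410 / 1000 = 132.8 → r_n = 132.8 kN.
R_n = 2 × 132.8 + 4 × 132.8 = 797 kN.
Design strength φR_n = 0.75 × 797 = 598 kN.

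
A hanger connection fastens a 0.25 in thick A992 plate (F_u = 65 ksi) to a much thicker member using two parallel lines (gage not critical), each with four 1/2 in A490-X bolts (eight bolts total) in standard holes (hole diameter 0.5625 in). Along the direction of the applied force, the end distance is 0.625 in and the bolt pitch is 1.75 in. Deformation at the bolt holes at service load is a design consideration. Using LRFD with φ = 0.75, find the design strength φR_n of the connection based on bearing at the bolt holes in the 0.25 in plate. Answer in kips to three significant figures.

97.8 kips

Per bolt r_n = 1.2 l_c t F_u ≤ 2.4 d t F_u; upper limit = 2.4 × 0.5 × 0.25 × 65 = 19.5 kips.
Edge bolt: l_c = 0.625 − 0.5625/2 = 0.3438 in → 1.2 × 0.3438 × 0.25 × 65 = 6.703 → r_n = 6.703 kips.
Interior bolts: l_c = 1.75 − 0.5625 = 1.188 in → 1.2 × 1.188 × 0.25 × 65 = 23.16 → r_n = 19.5 kips.
R_n = 2 × 6.703 + 6 × 19.5 = 130.4 kips.
Design strength φR_n = 0.75 × 130.4 = 97.8 kips.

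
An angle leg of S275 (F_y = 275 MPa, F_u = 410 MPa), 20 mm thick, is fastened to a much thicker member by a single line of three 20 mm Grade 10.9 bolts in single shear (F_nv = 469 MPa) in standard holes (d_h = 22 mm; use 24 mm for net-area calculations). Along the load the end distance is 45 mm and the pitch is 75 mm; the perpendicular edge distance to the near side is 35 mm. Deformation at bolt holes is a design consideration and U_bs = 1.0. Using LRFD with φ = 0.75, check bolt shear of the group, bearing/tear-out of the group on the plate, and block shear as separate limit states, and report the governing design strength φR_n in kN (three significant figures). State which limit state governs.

332 kN (bolt shear governs)

Bolt shear: A_b = π·20²/4 = 314.2 mm²; R_n = 469 × 314.2 × 3 × 1 / 1000 = 442 kN → 0.75 × 442 = 332 kN.
Bearing: edge l_c = 34, r_n = 334.6 kN; interior l_c = 53, r_n = 393.6 kN; R_n = 334.6 + 2·393.6 = 1122 kN → 841 kN.
Block shear: A_gv = 3900, A_nv = 2700, A_nt = 460 mm²; R_n = min(0.6F_uA_nv, 0.6F_yA_gv) + U_bs·F_u·A_nt = 832.1 kN → 624 kN.
Bolt shear governs: 332 kN.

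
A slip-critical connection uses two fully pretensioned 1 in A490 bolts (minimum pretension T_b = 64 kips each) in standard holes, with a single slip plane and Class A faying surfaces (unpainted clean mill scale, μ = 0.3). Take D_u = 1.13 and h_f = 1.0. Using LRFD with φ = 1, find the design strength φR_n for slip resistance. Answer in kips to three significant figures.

43.4 kips

R_n = μ · D_u · h_f · T_b · n_s · n_b = 0.3 × 1.13 × 1.0 × 64 × 1 × 2 = 43.39 kips.
Design strength φR_n = 1 × 43.39 = 43.4 kips.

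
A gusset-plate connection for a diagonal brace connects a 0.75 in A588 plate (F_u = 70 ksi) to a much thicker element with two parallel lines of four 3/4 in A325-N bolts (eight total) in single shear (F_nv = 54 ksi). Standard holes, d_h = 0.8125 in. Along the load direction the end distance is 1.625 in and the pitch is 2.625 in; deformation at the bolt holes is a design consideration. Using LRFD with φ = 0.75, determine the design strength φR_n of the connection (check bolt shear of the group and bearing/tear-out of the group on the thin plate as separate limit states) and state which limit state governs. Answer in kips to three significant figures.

143 kips (bolt shear governs)

Bolt shear: A_b = π·0.75²/4 = 0.4418 in²; R_n = 54 × 0.4418 × 8 × 1 = 190.9 kips → 0.75 × 190.9 = 143 kips.
Bearing (1.2 l_c t F_u ≤ 2.4 d t F_u): upper limit = 2.4·0.75·0.75·70 = 94.5 kips.
  Edge l_c = 1.625 − 0.8125/2 = 1.219 → r_n = 76.78 kips; interior l_c = 2.625 − 0.8125 = 1.812 → r_n = 94.5 kips.
  R_n,bearing = 2·76.78 + 6·94.5 = 720.6 kips → 0.75 × 720.6 = 540 kips.
Bolt shear governs: 143 kips.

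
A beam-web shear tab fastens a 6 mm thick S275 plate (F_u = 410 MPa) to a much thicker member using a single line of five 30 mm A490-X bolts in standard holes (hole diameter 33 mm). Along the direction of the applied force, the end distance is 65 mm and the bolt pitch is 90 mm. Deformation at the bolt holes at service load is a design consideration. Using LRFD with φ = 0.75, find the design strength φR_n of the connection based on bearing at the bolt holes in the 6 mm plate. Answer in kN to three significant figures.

Per bolt r_n = 1.2 l_c t F_u ≤ 2.4 d t F_u; upper limit = 2.4 × 30 × 6 × 410 / 1000 = 177.1 kN.
Edge bolt: l_c = 65 − 33/2 = 48.5 mm → 1.2 × 48.5 × 6 × 410 / 1000 = 143.2 → r_n = 143.2 kN.
Interior bolts: l_c = 90 − 33 = 57 mm → 1.2 × 57 × 6 × 410 / 1000 = 168.3 → r_n = 168.3 kN.
R_n = 1 × 143.2 + 4 × 168.3 = 816.2 kN.
Design strength φR_n = 0.75 × 816.2 = 612 kN.

612 kN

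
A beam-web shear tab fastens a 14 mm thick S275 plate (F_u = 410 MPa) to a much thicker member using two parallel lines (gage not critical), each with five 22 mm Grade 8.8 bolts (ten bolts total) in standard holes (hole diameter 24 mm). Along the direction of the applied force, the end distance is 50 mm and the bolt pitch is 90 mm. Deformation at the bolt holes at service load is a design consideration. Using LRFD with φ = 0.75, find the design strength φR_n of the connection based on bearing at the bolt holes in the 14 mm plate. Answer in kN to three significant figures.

2210 kN

Per bolt r_n = 1.2 l_c t F_u ≤ 2.4 d t F_u; upper limit = 2.4 × 22 × 14 × 410 / 1000 = 303.1 kN.
Edge bolt: l_c = 50 − 24/2 = 38 mm → 1.2 × 38 × 14 × 410 / 1000 = 261.7 → r_n = 261.7 kN.
Interior bolts: l_c = 90 − 24 = 66 mm → 1.2 × 66 × 14 × 410 / 1000 = 454.6 → r_n = 303.1 kN.
R_n = 2 × 261.7 + 8 × 303.1 = 2948 kN.
Design strength φR_n = 0.75 × 2948 = 2210 kN.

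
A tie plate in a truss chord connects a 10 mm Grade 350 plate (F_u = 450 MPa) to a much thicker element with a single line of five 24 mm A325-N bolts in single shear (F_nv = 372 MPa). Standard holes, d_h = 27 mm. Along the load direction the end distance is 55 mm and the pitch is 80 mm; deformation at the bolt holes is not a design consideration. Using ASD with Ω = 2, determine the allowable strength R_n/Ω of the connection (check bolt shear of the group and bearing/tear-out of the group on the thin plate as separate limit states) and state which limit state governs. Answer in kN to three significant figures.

Bolt shear: A_b = π·24²/4 = 452.4 mm²; R_n = 372 × 452.4 × 5 × 1 / 1000 = 841.4 kN → 841.4 / 2 = 421 kN.
Bearing (1.5 l_c t F_u ≤ 3.0 d t F_u): upper limit = 3.0·24·10·450 / 1000 = 324 kN.
  Edge l_c = 55 − 27/2 = 41.5 → r_n = 280.1 kN; interior l_c = 80 − 27 = 53 → r_n = 324 kN.
  R_n,bearing = 1·280.1 + 4·324 = 1576 kN → 1576 / 2 = 788 kN.
Bolt shear governs: 421 kN.

421 kN (bolt shear governs)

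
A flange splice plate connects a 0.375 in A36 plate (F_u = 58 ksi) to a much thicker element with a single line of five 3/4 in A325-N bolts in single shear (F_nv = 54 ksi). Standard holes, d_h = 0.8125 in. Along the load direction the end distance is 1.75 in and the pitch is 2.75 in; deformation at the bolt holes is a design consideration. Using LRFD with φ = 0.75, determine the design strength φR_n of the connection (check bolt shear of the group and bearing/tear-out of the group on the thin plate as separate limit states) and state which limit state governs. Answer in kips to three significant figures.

89.5 kips (bolt shear governs)

Bolt shear: A_b = π·0.75²/4 = 0.4418 in²; R_n = 54 × 0.4418 × 5 × 1 = 119.3 kips → 0.75 × 119.3 = 89.5 kips.
Bearing (1.2 l_c t F_u ≤ 2.4 d t F_u): upper limit = 2.4·0.75·0.375·58 = 39.15 kips.
  Edge l_c = 1.75 − 0.8125/2 = 1.344 → r_n = 35.07 kips; interior l_c = 2.75 − 0.8125 = 1.938 → r_n = 39.15 kips.
  R_n,bearing = 1·35.07 + 4·39.15 = 191.7 kips → 0.75 × 191.7 = 144 kips.
Bolt shear governs: 89.5 kips.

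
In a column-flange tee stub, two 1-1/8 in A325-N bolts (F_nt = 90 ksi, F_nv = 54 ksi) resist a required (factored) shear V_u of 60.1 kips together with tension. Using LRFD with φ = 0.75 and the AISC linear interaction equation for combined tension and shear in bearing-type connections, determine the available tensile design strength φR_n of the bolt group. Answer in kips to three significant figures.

A_b = π·1.125²/4 = 0.994 in²; f_rv = 60.1 / (2 × 0.994) = 30.23 ksi.
F'_nt = 1.3 F_nt − (F_nt / φF_nv) f_rv = 1.3·90 − (90/(0.75·54))·30.23 = 49.82 ksi, capped at F_nt → F'_nt = 49.82 ksi.
R_n = F'_nt · A_b · n = 49.82 × 0.994 × 2 = 99.05 kips.
Design strength φR_n = 0.75 × 99.05 = 74.3 kips.

74.3 kips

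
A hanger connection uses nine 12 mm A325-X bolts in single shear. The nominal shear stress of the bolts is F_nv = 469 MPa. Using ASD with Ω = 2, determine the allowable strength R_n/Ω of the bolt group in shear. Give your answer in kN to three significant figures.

A_b = π × 12² / 4 = 113.1 mm².
R_n = F_nv · A_b · n · n_s = 469 × 113.1 × 9 × 1 / 1000 = 477.4 kN.
Allowable strength R_n/Ω = 477.4 / 2 = 239 kN.

239 kN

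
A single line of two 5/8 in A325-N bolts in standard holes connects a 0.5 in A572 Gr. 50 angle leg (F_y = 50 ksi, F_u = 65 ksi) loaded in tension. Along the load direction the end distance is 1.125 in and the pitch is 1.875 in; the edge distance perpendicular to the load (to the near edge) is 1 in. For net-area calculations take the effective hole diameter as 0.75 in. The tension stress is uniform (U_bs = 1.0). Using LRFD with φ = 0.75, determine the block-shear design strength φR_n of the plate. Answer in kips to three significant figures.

42.7 kips

Shear plane L_v = 1.125 + 1·1.875 = 3 in; A_gv = 3 × 0.5 = 1.5 in².
A_nv = (3 − 1.5·0.75) × 0.5 = 0.9375 in².
A_nt = (1 − 0.5·0.75) × 0.5 = 0.3125 in².
0.6 F_u A_nv = 36.56 kips; 0.6 F_y A_gv = 45 kips → shear rupture governs the shear term.
R_n = 36.56 + 1.0 × 65 × 0.3125 = 56.88 kips.
Design strength φR_n = 0.75 × 56.88 = 42.7 kips.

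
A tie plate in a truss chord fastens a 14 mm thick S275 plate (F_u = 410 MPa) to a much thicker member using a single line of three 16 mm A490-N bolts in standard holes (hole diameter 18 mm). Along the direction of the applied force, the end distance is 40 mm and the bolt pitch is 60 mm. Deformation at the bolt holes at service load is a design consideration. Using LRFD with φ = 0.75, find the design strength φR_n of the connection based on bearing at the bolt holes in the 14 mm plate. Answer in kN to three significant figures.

Per bolt r_n = 1.2 l_c t F_u ≤ 2.4 d t F_u; upper limit = 2.4 × 16 × 14 × 410 / 1000 = 220.4 kN.
Edge bolt: l_c = 40 − 18/2 = 31 mm → 1.2 × 31 × 14 × 410 / 1000 = 213.5 → r_n = 213.5 kN.
Interior bolts: l_c = 60 − 18 = 42 mm → 1.2 × 42 × 14 × 410 / 1000 = 289.3 → r_n = 220.4 kN.
R_n = 1 × 213.5 + 2 × 220.4 = 654.4 kN.
Design strength φR_n = 0.75 × 654.4 = 491 kN.

491 kN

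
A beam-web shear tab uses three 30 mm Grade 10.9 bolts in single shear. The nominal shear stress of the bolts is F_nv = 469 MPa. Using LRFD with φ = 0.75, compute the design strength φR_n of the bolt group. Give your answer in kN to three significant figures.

746 kN

A_b = π × 30² / 4 = 706.9 mm².
R_n = F_nv · A_b · n · n_s = 469 × 706.9 × 3 × 1 / 1000 = 994.5 kN.
Design strength φR_n = 0.75 × 994.5 = 746 kN.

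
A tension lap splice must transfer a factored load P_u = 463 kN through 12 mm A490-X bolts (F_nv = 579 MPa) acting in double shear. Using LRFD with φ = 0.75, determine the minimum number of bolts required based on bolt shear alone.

A_b = π·12²/4 = 113.1 mm².
Per-bolt design strength φR_n = 0.75 × 579 × 113.1 × 2 / 1000 = 98.23 kN.
n ≥ 463 / 98.23 = 4.714 → use 5 bolts.

5 bolts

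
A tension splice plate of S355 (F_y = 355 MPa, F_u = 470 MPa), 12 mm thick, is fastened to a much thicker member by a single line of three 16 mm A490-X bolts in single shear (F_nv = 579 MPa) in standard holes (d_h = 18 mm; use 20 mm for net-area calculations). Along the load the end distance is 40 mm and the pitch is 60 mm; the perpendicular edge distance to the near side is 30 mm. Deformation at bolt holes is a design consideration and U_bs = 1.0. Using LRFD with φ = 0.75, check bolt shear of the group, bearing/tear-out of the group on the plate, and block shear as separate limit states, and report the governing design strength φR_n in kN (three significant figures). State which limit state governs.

Bolt shear: A_b = π·16²/4 = 201.1 mm²; R_n = 579 × 201.1 × 3 × 1 / 1000 = 349.2 kN → 0.75 × 349.2 = 262 kN.
Bearing: edge l_c = 31, r_n = 209.8 kN; interior l_c = 42, r_n = 216.6 kN; R_n = 209.8 + 2·216.6 = 643 kN → 482 kN.
Block shear: A_gv = 1920, A_nv = 1320, A_nt = 240 mm²; R_n = min(0.6F_uA_nv, 0.6F_yA_gv) + U_bs·F_u·A_nt = 485 kN → 364 kN.
Bolt shear governs: 262 kN.

262 kN (bolt shear governs)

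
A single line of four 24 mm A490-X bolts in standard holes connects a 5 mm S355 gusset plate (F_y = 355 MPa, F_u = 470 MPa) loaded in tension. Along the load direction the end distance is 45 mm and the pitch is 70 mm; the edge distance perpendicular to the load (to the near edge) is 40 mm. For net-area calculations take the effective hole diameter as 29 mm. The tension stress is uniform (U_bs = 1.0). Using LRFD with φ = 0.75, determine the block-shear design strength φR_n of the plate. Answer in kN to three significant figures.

Shear plane L_v = 45 + 3·70 = 255 mm; A_gv = 255 × 5 = 1275 mm².
A_nv = (255 − 3.5·29) × 5 = 767.5 mm².
A_nt = (40 − 0.5·29) × 5 = 127.5 mm².
0.6 F_u A_nv = 216.4 kN; 0.6 F_y A_gv = 271.6 kN → shear rupture governs the shear term.
R_n = 216.4 + 1.0 × 470 × 127.5 / 1000 = 276.4 kN.
Design strength φR_n = 0.75 × 276.4 = 207 kN.

207 kN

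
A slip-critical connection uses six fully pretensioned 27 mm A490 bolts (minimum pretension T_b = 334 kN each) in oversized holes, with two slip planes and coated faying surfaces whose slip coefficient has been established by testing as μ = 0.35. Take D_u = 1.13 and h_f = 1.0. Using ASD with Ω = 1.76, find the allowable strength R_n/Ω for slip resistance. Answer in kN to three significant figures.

R_n = μ · D_u · h_f · T_b · n_s · n_b = 0.35 × 1.13 × 1.0 × 334 × 2 × 6 = 1585 kN.
Allowable strength R_n/Ω = 1585 / 1.76 = 901 kN.

901 kN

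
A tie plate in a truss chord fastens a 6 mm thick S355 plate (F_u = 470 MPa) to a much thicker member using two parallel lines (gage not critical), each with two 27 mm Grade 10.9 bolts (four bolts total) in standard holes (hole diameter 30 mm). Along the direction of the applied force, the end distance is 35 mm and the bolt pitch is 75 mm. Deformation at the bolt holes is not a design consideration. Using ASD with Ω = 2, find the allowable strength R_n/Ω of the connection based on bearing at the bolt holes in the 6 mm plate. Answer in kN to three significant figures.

275 kN

Per bolt r_n = 1.5 l_c t F_u ≤ 3.0 d t F_u; upper limit = 3.0 × 27 × 6 × 470 / 1000 = 228.4 kN.
Edge bolt: l_c = 35 − 30/2 = 20 mm → 1.5 × 20 × 6 × 470 / 1000 = 84.6 → r_n = 84.6 kN.
Interior bolts: l_c = 75 − 30 = 45 mm → 1.5 × 45 × 6 × 470 / 1000 = 190.3 → r_n = 190.3 kN.
R_n = 2 × 84.6 + 2 × 190.3 = 549.9 kN.
Allowable strength R_n/Ω = 549.9 / 2 = 275 kN.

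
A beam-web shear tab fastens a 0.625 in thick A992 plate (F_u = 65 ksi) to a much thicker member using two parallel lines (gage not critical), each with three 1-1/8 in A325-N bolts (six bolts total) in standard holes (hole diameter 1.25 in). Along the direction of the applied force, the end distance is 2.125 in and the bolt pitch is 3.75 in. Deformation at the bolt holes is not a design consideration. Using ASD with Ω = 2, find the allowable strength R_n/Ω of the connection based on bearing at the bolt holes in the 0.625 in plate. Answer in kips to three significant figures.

Per bolt r_n = 1.5 l_c t F_u ≤ 3.0 d t F_u; upper limit = 3.0 × 1.125 × 0.625 × 65 = 137.1 kips.
Edge bolt: l_c = 2.125 − 1.25/2 = 1.5 in → 1.5 × 1.5 × 0.625 × 65 = 91.41 → r_n = 91.41 kips.
Interior bolts: l_c = 3.75 − 1.25 = 2.5 in → 1.5 × 2.5 × 0.625 × 65 = 152.3 → r_n = 137.1 kips.
R_n = 2 × 91.41 + 4 × 137.1 = 731.2 kips.
Allowable strength R_n/Ω = 731.2 / 2 = 366 kips.

366 kips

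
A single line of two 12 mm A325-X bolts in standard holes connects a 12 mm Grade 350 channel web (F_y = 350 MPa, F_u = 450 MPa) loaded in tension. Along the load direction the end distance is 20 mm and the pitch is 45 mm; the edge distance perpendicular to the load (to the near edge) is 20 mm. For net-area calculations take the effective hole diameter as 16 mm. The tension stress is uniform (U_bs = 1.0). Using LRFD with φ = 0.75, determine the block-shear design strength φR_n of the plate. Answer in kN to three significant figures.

148 kN

Shear plane L_v = 20 + 1·45 = 65 mm; A_gv = 65 × 12 = 780 mm².
A_nv = (65 − 1.5·16) × 12 = 492 mm².
A_nt = (20 − 0.5·16) × 12 = 144 mm².
0.6 F_u A_nv = 132.8 kN; 0.6 F_y A_gv = 163.8 kN → shear rupture governs the shear term.
R_n = 132.8 + 1.0 × 450 × 144 / 1000 = 197.6 kN.
Design strength φR_n = 0.75 × 197.6 = 148 kN.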